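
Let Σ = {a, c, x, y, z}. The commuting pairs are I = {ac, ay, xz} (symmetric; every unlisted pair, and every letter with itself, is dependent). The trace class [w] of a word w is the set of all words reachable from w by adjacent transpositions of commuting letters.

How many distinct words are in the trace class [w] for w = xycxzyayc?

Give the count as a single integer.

8

drop 0:x onto floor
drop 1:y onto {0:x}
drop 2:c onto {1:y}
drop 3:x onto {2:c}
drop 4:z onto {2:c}
drop 5:y onto {3:x, 4:z}
drop 6:a onto {3:x, 4:z}
drop 7:y onto {5:y}
drop 8:c onto {7:y}
ground layer = {0:x}
drop-orders for the pieces not yet dropped (sum over which currently-grounded one goes next):
  1 to go: {6} 1  {8} 1
  2 to go: {6,8} 2  {7,8} 1
  3 to go: {5,7,8} 1  {6,7,8} 3
  4 to go: {5,6,7,8} 4
  5 to go: {3,5,6,7,8} 4  {4,5,6,7,8} 4
  6 to go: {3,4,5,6,7,8} 8
  7 to go: {2,3,4,5,6,7,8} 8
  if 0:x drops first: 8 orders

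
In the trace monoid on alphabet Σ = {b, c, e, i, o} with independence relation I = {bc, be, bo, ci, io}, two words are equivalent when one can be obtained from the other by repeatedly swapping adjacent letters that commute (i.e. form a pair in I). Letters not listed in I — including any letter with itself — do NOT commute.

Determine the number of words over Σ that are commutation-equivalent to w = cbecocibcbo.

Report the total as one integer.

#0=c has no predecessor
#1=b has no predecessor
#2=e depends on [0:c]
#3=c depends on [2:e]
#4=o depends on [3:c]
#5=c depends on [4:o]
#6=i depends on [1:b, 2:e]
#7=b depends on [6:i]
#8=c depends on [5:c]
#9=b depends on [7:b]
#10=o depends on [8:c]
sources: [0:c, 1:b]
N(rest) = Σ N(rest − s) over sources s of rest; N(one piece) = 1:
  size 1 → [9]=1  [10]=1
  size 2 → [7,9]=1  [8,10]=1  [9,10]=2
  size 3 → [5,8,10]=1  [6,7,9]=1  [7,9,10]=3  [8,9,10]=3
  size 4 → [1,6,7,9]=1  [4,5,8,10]=1  [5,8,9,10]=4  [6,7,9,10]=4  [7,8,9,10]=6
  size 5 → [1,6,7,9,10]=5  [3,4,5,8,10]=1  [4,5,8,9,10]=5  [5,7,8,9,10]=10  [6,7,8,9,10]=10
  size 6 → [1,6,7,8,9,10]=15  [3,4,5,8,9,10]=6  [4,5,7,8,9,10]=15  [5,6,7,8,9,10]=20
  size 7 → [1,5,6,7,8,9,10]=35  [3,4,5,7,8,9,10]=21  [4,5,6,7,8,9,10]=35
  size 8 → [1,4,5,6,7,8,9,10]=70  [3,4,5,6,7,8,9,10]=56
  size 9 → [1,3,4,5,6,7,8,9,10]=126  [2,3,4,5,6,7,8,9,10]=56
  first=0(c) contributes 182
  first=1(b) contributes 56
|[w]| = 238

238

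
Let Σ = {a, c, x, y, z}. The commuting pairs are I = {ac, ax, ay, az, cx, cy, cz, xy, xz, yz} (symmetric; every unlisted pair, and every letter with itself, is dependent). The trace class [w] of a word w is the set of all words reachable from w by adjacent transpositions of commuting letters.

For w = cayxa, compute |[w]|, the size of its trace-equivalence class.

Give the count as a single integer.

0(c) covers ∅
1(a) covers ∅
2(y) covers ∅
3(x) covers ∅
4(a) covers 1:a
floor of heap: 0:c, 1:a, 2:y, 3:x
completions by unplaced set U, small U first (add the entries for U minus each lowest piece of U):
  |U|=1: {0}:1  {2}:1  {3}:1  {4}:1
  |U|=2: {0,2}:2  {0,3}:2  {0,4}:2  {1,4}:1  {2,3}:2  {2,4}:2  {3,4}:2
  |U|=3: {0,1,4}:3  {0,2,3}:6  {0,2,4}:6  {0,3,4}:6  {1,2,4}:3  {1,3,4}:3  {2,3,4}:6
  start at 0(c): 12
  start at 1(a): 24
  start at 2(y): 12
  start at 3(x): 12
sum over floor = 60

60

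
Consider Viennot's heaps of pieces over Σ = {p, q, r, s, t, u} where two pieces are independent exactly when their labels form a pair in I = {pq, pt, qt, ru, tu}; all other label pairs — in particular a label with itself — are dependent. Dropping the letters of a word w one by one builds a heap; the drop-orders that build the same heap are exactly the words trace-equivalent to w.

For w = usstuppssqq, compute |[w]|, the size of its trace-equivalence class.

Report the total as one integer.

drop 0:u onto floor
drop 1:s onto {0:u}
drop 2:s onto {1:s}
drop 3:t onto {2:s}
drop 4:u onto {2:s}
drop 5:p onto {4:u}
drop 6:p onto {5:p}
drop 7:s onto {3:t, 6:p}
drop 8:s onto {7:s}
drop 9:q onto {8:s}
drop 10:q onto {9:q}
ground layer = {0:u}
drop-orders for the pieces not yet dropped (sum over which currently-grounded one goes next):
  1 to go: {10} 1
  2 to go: {9,10} 1
  3 to go: {8,9,10} 1
  4 to go: {7,8,9,10} 1
  5 to go: {3,7,8,9,10} 1  {6,7,8,9,10} 1
  6 to go: {3,6,7,8,9,10} 2  {5,6,7,8,9,10} 1
  7 to go: {3,5,6,7,8,9,10} 3  {4,5,6,7,8,9,10} 1
  8 to go: {3,4,5,6,7,8,9,10} 4
  9 to go: {2,3,4,5,6,7,8,9,10} 4
  if 0:u drops first: 4 orders

4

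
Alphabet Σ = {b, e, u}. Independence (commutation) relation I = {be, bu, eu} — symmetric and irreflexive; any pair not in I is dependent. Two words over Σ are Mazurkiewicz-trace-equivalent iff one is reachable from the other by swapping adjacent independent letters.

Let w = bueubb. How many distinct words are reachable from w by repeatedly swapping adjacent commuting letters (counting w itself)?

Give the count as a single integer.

drop 0:b onto floor
drop 1:u onto floor
drop 2:e onto floor
drop 3:u onto {1:u}
drop 4:b onto {0:b}
drop 5:b onto {4:b}
ground layer = {0:b, 1:u, 2:e}
drop-orders for the pieces not yet dropped (sum over which currently-grounded one goes next):
  1 to go: {2} 1  {3} 1  {5} 1
  2 to go: {1,3} 1  {2,3} 2  {2,5} 2  {3,5} 2  {4,5} 1
  3 to go: {0,4,5} 1  {1,2,3} 3  {1,3,5} 3  {2,3,5} 6  {2,4,5} 3  {3,4,5} 3
  4 to go: {0,2,4,5} 4  {0,3,4,5} 4  {1,2,3,5} 12  {1,3,4,5} 6  {2,3,4,5} 12
  if 0:b drops first: 30 orders
  if 1:u drops first: 20 orders
  if 2:e drops first: 10 orders
heap linearizations: 60

60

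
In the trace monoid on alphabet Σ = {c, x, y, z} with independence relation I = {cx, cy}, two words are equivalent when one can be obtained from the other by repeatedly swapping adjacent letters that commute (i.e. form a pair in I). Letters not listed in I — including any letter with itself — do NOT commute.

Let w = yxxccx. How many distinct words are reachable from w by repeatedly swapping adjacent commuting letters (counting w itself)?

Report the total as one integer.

15

0(y) covers ∅
1(x) covers 0:y
2(x) covers 1:x
3(c) covers ∅
4(c) covers 3:c
5(x) covers 2:x
floor of heap: 0:y, 3:c
completions by unplaced set U, small U first (add the entries for U minus each lowest piece of U):
  |U|=1: {4}:1  {5}:1
  |U|=2: {2,5}:1  {3,4}:1  {4,5}:2
  |U|=3: {1,2,5}:1  {2,4,5}:3  {3,4,5}:3
  |U|=4: {0,1,2,5}:1  {1,2,4,5}:4  {2,3,4,5}:6
  start at 0(y): 10
  start at 3(c): 5
sum over floor = 15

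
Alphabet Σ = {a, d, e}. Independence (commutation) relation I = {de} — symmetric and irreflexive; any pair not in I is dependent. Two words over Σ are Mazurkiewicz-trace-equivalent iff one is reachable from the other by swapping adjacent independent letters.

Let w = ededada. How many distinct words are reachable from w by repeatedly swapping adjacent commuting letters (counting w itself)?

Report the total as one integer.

0(e) covers ∅
1(d) covers ∅
2(e) covers 0:e
3(d) covers 1:d
4(a) covers 2:e, 3:d
5(d) covers 4:a
6(a) covers 5:d
floor of heap: 0:e, 1:d
completions by unplaced set U, small U first (add the entries for U minus each lowest piece of U):
  |U|=1: {6}:1
  |U|=2: {5,6}:1
  |U|=3: {4,5,6}:1
  |U|=4: {2,4,5,6}:1  {3,4,5,6}:1
  |U|=5: {0,2,4,5,6}:1  {1,3,4,5,6}:1  {2,3,4,5,6}:2
  start at 0(e): 3
  start at 1(d): 3
sum over floor = 6

6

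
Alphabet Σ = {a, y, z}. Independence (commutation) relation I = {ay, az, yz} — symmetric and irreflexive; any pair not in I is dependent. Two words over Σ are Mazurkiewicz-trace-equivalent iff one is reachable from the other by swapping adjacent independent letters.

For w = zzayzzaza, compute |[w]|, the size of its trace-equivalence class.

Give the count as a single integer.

piece 0:z — minimal
piece 1:z rests on {0:z}
piece 2:a — minimal
piece 3:y — minimal
piece 4:z rests on {1:z}
piece 5:z rests on {4:z}
piece 6:a rests on {2:a}
piece 7:z rests on {5:z}
piece 8:a rests on {6:a}
minimal pieces: {0:z, 2:a, 3:y}
ways to finish when only these pieces remain (= sum over removing one remaining piece with nothing left below it):
  1 left: {3}→1  {7}→1  {8}→1
  2 left: {3,7}→2  {3,8}→2  {5,7}→1  {6,8}→1  {7,8}→2
  3 left: {2,6,8}→1  {3,5,7}→3  {3,6,8}→3  {3,7,8}→6  {4,5,7}→1  {5,7,8}→3  {6,7,8}→3
  4 left: {1,4,5,7}→1  {2,3,6,8}→4  {2,6,7,8}→4  {3,4,5,7}→4  {3,5,7,8}→12  {3,6,7,8}→12  {4,5,7,8}→4  {5,6,7,8}→6
  5 left: {0,1,4,5,7}→1  {1,3,4,5,7}→5  {1,4,5,7,8}→5  {2,3,6,7,8}→20  {2,5,6,7,8}→10  {3,4,5,7,8}→20  {3,5,6,7,8}→30  {4,5,6,7,8}→10
  6 left: {0,1,3,4,5,7}→6  {0,1,4,5,7,8}→6  {1,3,4,5,7,8}→30  {1,4,5,6,7,8}→15  {2,3,5,6,7,8}→60  {2,4,5,6,7,8}→20  {3,4,5,6,7,8}→60
  7 left: {0,1,3,4,5,7,8}→42  {0,1,4,5,6,7,8}→21  {1,2,4,5,6,7,8}→35  {1,3,4,5,6,7,8}→105  {2,3,4,5,6,7,8}→140
  placing 0:z first → 280 extensions
  placing 2:a first → 168 extensions
  placing 3:y first → 56 extensions
total linear extensions = 504

504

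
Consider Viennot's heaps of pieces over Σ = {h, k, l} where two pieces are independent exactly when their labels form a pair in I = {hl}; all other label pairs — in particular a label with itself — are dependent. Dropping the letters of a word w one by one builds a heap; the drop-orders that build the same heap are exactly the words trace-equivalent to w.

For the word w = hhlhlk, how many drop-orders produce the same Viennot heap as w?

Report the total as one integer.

piece 0:h — minimal
piece 1:h rests on {0:h}
piece 2:l — minimal
piece 3:h rests on {1:h}
piece 4:l rests on {2:l}
piece 5:k rests on {3:h, 4:l}
minimal pieces: {0:h, 2:l}
ways to finish when only these pieces remain (= sum over removing one remaining piece with nothing left below it):
  1 left: {5}→1
  2 left: {3,5}→1  {4,5}→1
  3 left: {1,3,5}→1  {2,4,5}→1  {3,4,5}→2
  4 left: {0,1,3,5}→1  {1,3,4,5}→3  {2,3,4,5}→3
  placing 0:h first → 6 extensions
  placing 2:l first → 4 extensions
total linear extensions = 10

10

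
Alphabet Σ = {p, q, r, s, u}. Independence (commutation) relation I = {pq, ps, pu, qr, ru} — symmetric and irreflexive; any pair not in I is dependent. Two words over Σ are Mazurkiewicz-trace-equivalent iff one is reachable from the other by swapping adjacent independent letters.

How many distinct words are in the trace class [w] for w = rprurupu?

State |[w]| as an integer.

56

piece 0:r — minimal
piece 1:p rests on {0:r}
piece 2:r rests on {1:p}
piece 3:u — minimal
piece 4:r rests on {2:r}
piece 5:u rests on {3:u}
piece 6:p rests on {4:r}
piece 7:u rests on {5:u}
minimal pieces: {0:r, 3:u}
ways to finish when only these pieces remain (= sum over removing one remaining piece with nothing left below it):
  1 left: {6}→1  {7}→1
  2 left: {4,6}→1  {5,7}→1  {6,7}→2
  3 left: {2,4,6}→1  {3,5,7}→1  {4,6,7}→3  {5,6,7}→3
  4 left: {1,2,4,6}→1  {2,4,6,7}→4  {3,5,6,7}→4  {4,5,6,7}→6
  5 left: {0,1,2,4,6}→1  {1,2,4,6,7}→5  {2,4,5,6,7}→10  {3,4,5,6,7}→10
  6 left: {0,1,2,4,6,7}→6  {1,2,4,5,6,7}→15  {2,3,4,5,6,7}→20
  placing 0:r first → 35 extensions
  placing 3:u first → 21 extensions
total linear extensions = 56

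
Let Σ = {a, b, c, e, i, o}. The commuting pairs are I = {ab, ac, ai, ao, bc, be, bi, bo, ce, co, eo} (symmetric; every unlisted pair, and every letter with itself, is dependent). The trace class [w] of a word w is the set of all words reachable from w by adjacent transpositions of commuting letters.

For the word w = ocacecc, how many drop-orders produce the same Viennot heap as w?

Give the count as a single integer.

105

piece 0:o — minimal
piece 1:c — minimal
piece 2:a — minimal
piece 3:c rests on {1:c}
piece 4:e rests on {2:a}
piece 5:c rests on {3:c}
piece 6:c rests on {5:c}
minimal pieces: {0:o, 1:c, 2:a}
ways to finish when only these pieces remain (= sum over removing one remaining piece with nothing left below it):
  1 left: {0}→1  {4}→1  {6}→1
  2 left: {0,4}→2  {0,6}→2  {2,4}→1  {4,6}→2  {5,6}→1
  3 left: {0,2,4}→3  {0,4,6}→6  {0,5,6}→3  {2,4,6}→3  {3,5,6}→1  {4,5,6}→3
  4 left: {0,2,4,6}→12  {0,3,5,6}→4  {0,4,5,6}→12  {1,3,5,6}→1  {2,4,5,6}→6  {3,4,5,6}→4
  5 left: {0,1,3,5,6}→5  {0,2,4,5,6}→30  {0,3,4,5,6}→20  {1,3,4,5,6}→5  {2,3,4,5,6}→10
  placing 0:o first → 15 extensions
  placing 1:c first → 60 extensions
  placing 2:a first → 30 extensions
total linear extensions = 105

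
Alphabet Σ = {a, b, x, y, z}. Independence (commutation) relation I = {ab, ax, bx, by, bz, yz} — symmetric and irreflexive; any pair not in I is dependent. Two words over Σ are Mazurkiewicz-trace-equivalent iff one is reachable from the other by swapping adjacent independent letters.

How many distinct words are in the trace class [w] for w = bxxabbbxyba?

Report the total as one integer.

piece 0:b — minimal
piece 1:x — minimal
piece 2:x rests on {1:x}
piece 3:a — minimal
piece 4:b rests on {0:b}
piece 5:b rests on {4:b}
piece 6:b rests on {5:b}
piece 7:x rests on {2:x}
piece 8:y rests on {3:a, 7:x}
piece 9:b rests on {6:b}
piece 10:a rests on {8:y}
minimal pieces: {0:b, 1:x, 3:a}
ways to finish when only these pieces remain (= sum over removing one remaining piece with nothing left below it):
  1 left: {9}→1  {10}→1
  2 left: {6,9}→1  {8,10}→1  {9,10}→2
  3 left: {3,8,10}→1  {5,6,9}→1  {6,9,10}→3  {7,8,10}→1  {8,9,10}→3
  4 left: {2,7,8,10}→1  {3,7,8,10}→2  {3,8,9,10}→4  {4,5,6,9}→1  {5,6,9,10}→4  {6,8,9,10}→6  {7,8,9,10}→4
  5 left: {0,4,5,6,9}→1  {1,2,7,8,10}→1  {2,3,7,8,10}→3  {2,7,8,9,10}→5  {3,6,8,9,10}→10  {3,7,8,9,10}→10  {4,5,6,9,10}→5  {5,6,8,9,10}→10  {6,7,8,9,10}→10
  6 left: {0,4,5,6,9,10}→6  {1,2,3,7,8,10}→4  {1,2,7,8,9,10}→6  {2,3,7,8,9,10}→18  {2,6,7,8,9,10}→15  {3,5,6,8,9,10}→20  {3,6,7,8,9,10}→30  {4,5,6,8,9,10}→15  {5,6,7,8,9,10}→20
  7 left: {0,4,5,6,8,9,10}→21  {1,2,3,7,8,9,10}→28  {1,2,6,7,8,9,10}→21  {2,3,6,7,8,9,10}→63  {2,5,6,7,8,9,10}→35  {3,4,5,6,8,9,10}→35  {3,5,6,7,8,9,10}→70  {4,5,6,7,8,9,10}→35
  8 left: {0,3,4,5,6,8,9,10}→56  {0,4,5,6,7,8,9,10}→56  {1,2,3,6,7,8,9,10}→112  {1,2,5,6,7,8,9,10}→56  {2,3,5,6,7,8,9,10}→168  {2,4,5,6,7,8,9,10}→70  {3,4,5,6,7,8,9,10}→140
  9 left: {0,2,4,5,6,7,8,9,10}→126  {0,3,4,5,6,7,8,9,10}→252  {1,2,3,5,6,7,8,9,10}→336  {1,2,4,5,6,7,8,9,10}→126  {2,3,4,5,6,7,8,9,10}→378
  placing 0:b first → 840 extensions
  placing 1:x first → 756 extensions
  placing 3:a first → 252 extensions
total linear extensions = 1848

1848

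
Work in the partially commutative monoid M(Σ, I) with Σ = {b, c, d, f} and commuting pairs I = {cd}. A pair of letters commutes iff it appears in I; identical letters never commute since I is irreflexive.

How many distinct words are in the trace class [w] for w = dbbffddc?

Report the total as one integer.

3

drop 0:d onto floor
drop 1:b onto {0:d}
drop 2:b onto {1:b}
drop 3:f onto {2:b}
drop 4:f onto {3:f}
drop 5:d onto {4:f}
drop 6:d onto {5:d}
drop 7:c onto {4:f}
ground layer = {0:d}
drop-orders for the pieces not yet dropped (sum over which currently-grounded one goes next):
  1 to go: {6} 1  {7} 1
  2 to go: {5,6} 1  {6,7} 2
  3 to go: {5,6,7} 3
  4 to go: {4,5,6,7} 3
  5 to go: {3,4,5,6,7} 3
  6 to go: {2,3,4,5,6,7} 3
  if 0:d drops first: 3 orders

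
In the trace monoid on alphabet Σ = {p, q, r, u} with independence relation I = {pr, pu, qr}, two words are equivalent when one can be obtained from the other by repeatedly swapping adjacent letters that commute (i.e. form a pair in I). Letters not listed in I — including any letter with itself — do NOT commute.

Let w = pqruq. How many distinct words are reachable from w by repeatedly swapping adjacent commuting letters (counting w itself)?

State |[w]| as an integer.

3

drop 0:p onto floor
drop 1:q onto {0:p}
drop 2:r onto floor
drop 3:u onto {1:q, 2:r}
drop 4:q onto {3:u}
ground layer = {0:p, 2:r}
drop-orders for the pieces not yet dropped (sum over which currently-grounded one goes next):
  1 to go: {4} 1
  2 to go: {3,4} 1
  3 to go: {1,3,4} 1  {2,3,4} 1
  if 0:p drops first: 2 orders
  if 2:r drops first: 1 orders
heap linearizations: 3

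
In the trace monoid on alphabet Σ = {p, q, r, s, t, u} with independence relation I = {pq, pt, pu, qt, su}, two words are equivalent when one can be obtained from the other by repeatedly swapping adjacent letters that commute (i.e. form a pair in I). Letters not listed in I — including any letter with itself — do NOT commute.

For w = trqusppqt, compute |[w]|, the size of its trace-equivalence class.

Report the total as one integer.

32

0(t) covers ∅
1(r) covers 0:t
2(q) covers 1:r
3(u) covers 2:q
4(s) covers 2:q
5(p) covers 4:s
6(p) covers 5:p
7(q) covers 3:u, 4:s
8(t) covers 3:u, 4:s
floor of heap: 0:t
completions by unplaced set U, small U first (add the entries for U minus each lowest piece of U):
  |U|=1: {6}:1  {7}:1  {8}:1
  |U|=2: {5,6}:1  {6,7}:2  {6,8}:2  {7,8}:2
  |U|=3: {3,7,8}:2  {5,6,7}:3  {5,6,8}:3  {6,7,8}:6
  |U|=4: {3,6,7,8}:8  {5,6,7,8}:12
  |U|=5: {3,5,6,7,8}:20  {4,5,6,7,8}:12
  |U|=6: {3,4,5,6,7,8}:32
  |U|=7: {2,3,4,5,6,7,8}:32
  start at 0(t): 32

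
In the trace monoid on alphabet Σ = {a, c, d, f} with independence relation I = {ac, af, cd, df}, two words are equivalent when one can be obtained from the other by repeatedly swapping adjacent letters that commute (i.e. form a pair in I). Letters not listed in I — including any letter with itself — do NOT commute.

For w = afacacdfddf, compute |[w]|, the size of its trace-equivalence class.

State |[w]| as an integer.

462

piece 0:a — minimal
piece 1:f — minimal
piece 2:a rests on {0:a}
piece 3:c rests on {1:f}
piece 4:a rests on {2:a}
piece 5:c rests on {3:c}
piece 6:d rests on {4:a}
piece 7:f rests on {5:c}
piece 8:d rests on {6:d}
piece 9:d rests on {8:d}
piece 10:f rests on {7:f}
minimal pieces: {0:a, 1:f}
ways to finish when only these pieces remain (= sum over removing one remaining piece with nothing left below it):
  1 left: {9}→1  {10}→1
  2 left: {7,10}→1  {8,9}→1  {9,10}→2
  3 left: {5,7,10}→1  {6,8,9}→1  {7,9,10}→3  {8,9,10}→3
  4 left: {3,5,7,10}→1  {4,6,8,9}→1  {5,7,9,10}→4  {6,8,9,10}→4  {7,8,9,10}→6
  5 left: {1,3,5,7,10}→1  {2,4,6,8,9}→1  {3,5,7,9,10}→5  {4,6,8,9,10}→5  {5,7,8,9,10}→10  {6,7,8,9,10}→10
  6 left: {0,2,4,6,8,9}→1  {1,3,5,7,9,10}→6  {2,4,6,8,9,10}→6  {3,5,7,8,9,10}→15  {4,6,7,8,9,10}→15  {5,6,7,8,9,10}→20
  7 left: {0,2,4,6,8,9,10}→7  {1,3,5,7,8,9,10}→21  {2,4,6,7,8,9,10}→21  {3,5,6,7,8,9,10}→35  {4,5,6,7,8,9,10}→35
  8 left: {0,2,4,6,7,8,9,10}→28  {1,3,5,6,7,8,9,10}→56  {2,4,5,6,7,8,9,10}→56  {3,4,5,6,7,8,9,10}→70
  9 left: {0,2,4,5,6,7,8,9,10}→84  {1,3,4,5,6,7,8,9,10}→126  {2,3,4,5,6,7,8,9,10}→126
  placing 0:a first → 252 extensions
  placing 1:f first → 210 extensions
total linear extensions = 462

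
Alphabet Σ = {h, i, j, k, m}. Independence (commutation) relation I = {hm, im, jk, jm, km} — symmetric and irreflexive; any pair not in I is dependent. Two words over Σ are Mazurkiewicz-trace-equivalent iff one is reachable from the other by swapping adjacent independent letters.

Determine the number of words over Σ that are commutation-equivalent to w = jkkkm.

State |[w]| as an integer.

20

#0=j has no predecessor
#1=k has no predecessor
#2=k depends on [1:k]
#3=k depends on [2:k]
#4=m has no predecessor
sources: [0:j, 1:k, 4:m]
N(rest) = Σ N(rest − s) over sources s of rest; N(one piece) = 1:
  size 1 → [0]=1  [3]=1  [4]=1
  size 2 → [0,3]=2  [0,4]=2  [2,3]=1  [3,4]=2
  size 3 → [0,2,3]=3  [0,3,4]=6  [1,2,3]=1  [2,3,4]=3
  first=0(j) contributes 4
  first=1(k) contributes 12
  first=4(m) contributes 4
|[w]| = 20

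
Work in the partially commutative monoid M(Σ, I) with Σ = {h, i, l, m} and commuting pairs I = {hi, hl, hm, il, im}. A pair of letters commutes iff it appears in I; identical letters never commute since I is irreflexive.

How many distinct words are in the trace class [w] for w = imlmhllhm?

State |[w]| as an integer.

252

drop 0:i onto floor
drop 1:m onto floor
drop 2:l onto {1:m}
drop 3:m onto {2:l}
drop 4:h onto floor
drop 5:l onto {3:m}
drop 6:l onto {5:l}
drop 7:h onto {4:h}
drop 8:m onto {6:l}
ground layer = {0:i, 1:m, 4:h}
drop-orders for the pieces not yet dropped (sum over which currently-grounded one goes next):
  1 to go: {0} 1  {7} 1  {8} 1
  2 to go: {0,7} 2  {0,8} 2  {4,7} 1  {6,8} 1  {7,8} 2
  3 to go: {0,4,7} 3  {0,6,8} 3  {0,7,8} 6  {4,7,8} 3  {5,6,8} 1  {6,7,8} 3
  4 to go: {0,4,7,8} 12  {0,5,6,8} 4  {0,6,7,8} 12  {3,5,6,8} 1  {4,6,7,8} 6  {5,6,7,8} 4
  5 to go: {0,3,5,6,8} 5  {0,4,6,7,8} 30  {0,5,6,7,8} 20  {2,3,5,6,8} 1  {3,5,6,7,8} 5  {4,5,6,7,8} 10
  6 to go: {0,2,3,5,6,8} 6  {0,3,5,6,7,8} 30  {0,4,5,6,7,8} 60  {1,2,3,5,6,8} 1  {2,3,5,6,7,8} 6  {3,4,5,6,7,8} 15
  7 to go: {0,1,2,3,5,6,8} 7  {0,2,3,5,6,7,8} 42  {0,3,4,5,6,7,8} 105  {1,2,3,5,6,7,8} 7  {2,3,4,5,6,7,8} 21
  if 0:i drops first: 28 orders
  if 1:m drops first: 168 orders
  if 4:h drops first: 56 orders
heap linearizations: 252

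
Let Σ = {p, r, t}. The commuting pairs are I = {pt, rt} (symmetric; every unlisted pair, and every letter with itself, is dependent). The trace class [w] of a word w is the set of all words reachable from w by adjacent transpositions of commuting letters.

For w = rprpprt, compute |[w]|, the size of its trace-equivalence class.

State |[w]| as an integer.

drop 0:r onto floor
drop 1:p onto {0:r}
drop 2:r onto {1:p}
drop 3:p onto {2:r}
drop 4:p onto {3:p}
drop 5:r onto {4:p}
drop 6:t onto floor
ground layer = {0:r, 6:t}
drop-orders for the pieces not yet dropped (sum over which currently-grounded one goes next):
  1 to go: {5} 1  {6} 1
  2 to go: {4,5} 1  {5,6} 2
  3 to go: {3,4,5} 1  {4,5,6} 3
  4 to go: {2,3,4,5} 1  {3,4,5,6} 4
  5 to go: {1,2,3,4,5} 1  {2,3,4,5,6} 5
  if 0:r drops first: 6 orders
  if 6:t drops first: 1 orders
heap linearizations: 7

7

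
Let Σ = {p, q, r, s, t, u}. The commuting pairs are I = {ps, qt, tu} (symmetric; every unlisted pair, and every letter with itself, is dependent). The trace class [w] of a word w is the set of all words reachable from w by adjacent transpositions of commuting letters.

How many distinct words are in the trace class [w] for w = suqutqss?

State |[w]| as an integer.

0(s) covers ∅
1(u) covers 0:s
2(q) covers 1:u
3(u) covers 2:q
4(t) covers 0:s
5(q) covers 3:u
6(s) covers 4:t, 5:q
7(s) covers 6:s
floor of heap: 0:s
completions by unplaced set U, small U first (add the entries for U minus each lowest piece of U):
  |U|=1: {7}:1
  |U|=2: {6,7}:1
  |U|=3: {4,6,7}:1  {5,6,7}:1
  |U|=4: {3,5,6,7}:1  {4,5,6,7}:2
  |U|=5: {2,3,5,6,7}:1  {3,4,5,6,7}:3
  |U|=6: {1,2,3,5,6,7}:1  {2,3,4,5,6,7}:4
  start at 0(s): 5

5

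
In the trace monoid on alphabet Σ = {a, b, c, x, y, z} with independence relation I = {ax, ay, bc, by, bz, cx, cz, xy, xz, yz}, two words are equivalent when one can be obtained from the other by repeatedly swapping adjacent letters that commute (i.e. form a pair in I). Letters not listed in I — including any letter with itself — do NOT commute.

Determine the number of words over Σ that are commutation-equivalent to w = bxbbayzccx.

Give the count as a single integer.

drop 0:b onto floor
drop 1:x onto {0:b}
drop 2:b onto {1:x}
drop 3:b onto {2:b}
drop 4:a onto {3:b}
drop 5:y onto floor
drop 6:z onto {4:a}
drop 7:c onto {4:a, 5:y}
drop 8:c onto {7:c}
drop 9:x onto {3:b}
ground layer = {0:b, 5:y}
drop-orders for the pieces not yet dropped (sum over which currently-grounded one goes next):
  1 to go: {6} 1  {8} 1  {9} 1
  2 to go: {6,8} 2  {6,9} 2  {7,8} 1  {8,9} 2
  3 to go: {5,7,8} 1  {6,7,8} 3  {6,8,9} 6  {7,8,9} 3
  4 to go: {4,6,7,8} 3  {5,6,7,8} 4  {5,7,8,9} 4  {6,7,8,9} 12
  5 to go: {4,5,6,7,8} 7  {4,6,7,8,9} 15  {5,6,7,8,9} 20
  6 to go: {3,4,6,7,8,9} 15  {4,5,6,7,8,9} 42
  7 to go: {2,3,4,6,7,8,9} 15  {3,4,5,6,7,8,9} 57
  8 to go: {1,2,3,4,6,7,8,9} 15  {2,3,4,5,6,7,8,9} 72
  if 0:b drops first: 87 orders
  if 5:y drops first: 15 orders
heap linearizations: 102

102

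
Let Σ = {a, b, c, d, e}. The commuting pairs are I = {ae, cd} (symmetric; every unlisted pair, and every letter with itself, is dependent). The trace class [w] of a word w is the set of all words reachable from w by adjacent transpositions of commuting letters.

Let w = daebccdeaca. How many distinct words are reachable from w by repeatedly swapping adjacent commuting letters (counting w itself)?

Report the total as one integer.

#0=d has no predecessor
#1=a depends on [0:d]
#2=e depends on [0:d]
#3=b depends on [1:a, 2:e]
#4=c depends on [3:b]
#5=c depends on [4:c]
#6=d depends on [3:b]
#7=e depends on [5:c, 6:d]
#8=a depends on [5:c, 6:d]
#9=c depends on [7:e, 8:a]
#10=a depends on [9:c]
sources: [0:d]
N(rest) = Σ N(rest − s) over sources s of rest; N(one piece) = 1:
  size 1 → [10]=1
  size 2 → [9,10]=1
  size 3 → [7,9,10]=1  [8,9,10]=1
  size 4 → [7,8,9,10]=2
  size 5 → [5,7,8,9,10]=2  [6,7,8,9,10]=2
  size 6 → [4,5,7,8,9,10]=2  [5,6,7,8,9,10]=4
  size 7 → [4,5,6,7,8,9,10]=6
  size 8 → [3,4,5,6,7,8,9,10]=6
  size 9 → [1,3,4,5,6,7,8,9,10]=6  [2,3,4,5,6,7,8,9,10]=6
  first=0(d) contributes 12

12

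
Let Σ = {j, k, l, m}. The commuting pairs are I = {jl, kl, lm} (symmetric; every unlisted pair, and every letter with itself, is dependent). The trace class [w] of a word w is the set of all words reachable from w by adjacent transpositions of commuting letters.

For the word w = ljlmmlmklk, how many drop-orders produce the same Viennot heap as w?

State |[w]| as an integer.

210

piece 0:l — minimal
piece 1:j — minimal
piece 2:l rests on {0:l}
piece 3:m rests on {1:j}
piece 4:m rests on {3:m}
piece 5:l rests on {2:l}
piece 6:m rests on {4:m}
piece 7:k rests on {6:m}
piece 8:l rests on {5:l}
piece 9:k rests on {7:k}
minimal pieces: {0:l, 1:j}
ways to finish when only these pieces remain (= sum over removing one remaining piece with nothing left below it):
  1 left: {8}→1  {9}→1
  2 left: {5,8}→1  {7,9}→1  {8,9}→2
  3 left: {2,5,8}→1  {5,8,9}→3  {6,7,9}→1  {7,8,9}→3
  4 left: {0,2,5,8}→1  {2,5,8,9}→4  {4,6,7,9}→1  {5,7,8,9}→6  {6,7,8,9}→4
  5 left: {0,2,5,8,9}→5  {2,5,7,8,9}→10  {3,4,6,7,9}→1  {4,6,7,8,9}→5  {5,6,7,8,9}→10
  6 left: {0,2,5,7,8,9}→15  {1,3,4,6,7,9}→1  {2,5,6,7,8,9}→20  {3,4,6,7,8,9}→6  {4,5,6,7,8,9}→15
  7 left: {0,2,5,6,7,8,9}→35  {1,3,4,6,7,8,9}→7  {2,4,5,6,7,8,9}→35  {3,4,5,6,7,8,9}→21
  8 left: {0,2,4,5,6,7,8,9}→70  {1,3,4,5,6,7,8,9}→28  {2,3,4,5,6,7,8,9}→56
  placing 0:l first → 84 extensions
  placing 1:j first → 126 extensions
total linear extensions = 210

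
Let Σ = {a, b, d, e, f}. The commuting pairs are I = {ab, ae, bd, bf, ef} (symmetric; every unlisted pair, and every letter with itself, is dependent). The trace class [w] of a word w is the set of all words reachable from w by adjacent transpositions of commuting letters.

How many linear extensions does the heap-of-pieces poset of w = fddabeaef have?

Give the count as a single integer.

50

#0=f has no predecessor
#1=d depends on [0:f]
#2=d depends on [1:d]
#3=a depends on [2:d]
#4=b has no predecessor
#5=e depends on [2:d, 4:b]
#6=a depends on [3:a]
#7=e depends on [5:e]
#8=f depends on [6:a]
sources: [0:f, 4:b]
N(rest) = Σ N(rest − s) over sources s of rest; N(one piece) = 1:
  size 1 → [7]=1  [8]=1
  size 2 → [5,7]=1  [6,8]=1  [7,8]=2
  size 3 → [3,6,8]=1  [4,5,7]=1  [5,7,8]=3  [6,7,8]=3
  size 4 → [3,6,7,8]=4  [4,5,7,8]=4  [5,6,7,8]=6
  size 5 → [3,5,6,7,8]=10  [4,5,6,7,8]=10
  size 6 → [2,3,5,6,7,8]=10  [3,4,5,6,7,8]=20
  size 7 → [1,2,3,5,6,7,8]=10  [2,3,4,5,6,7,8]=30
  first=0(f) contributes 40
  first=4(b) contributes 10
|[w]| = 50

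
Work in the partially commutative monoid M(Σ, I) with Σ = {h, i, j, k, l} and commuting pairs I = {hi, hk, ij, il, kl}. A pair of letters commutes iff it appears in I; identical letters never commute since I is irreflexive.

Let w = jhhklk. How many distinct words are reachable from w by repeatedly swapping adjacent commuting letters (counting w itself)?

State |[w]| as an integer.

10

#0=j has no predecessor
#1=h depends on [0:j]
#2=h depends on [1:h]
#3=k depends on [0:j]
#4=l depends on [2:h]
#5=k depends on [3:k]
sources: [0:j]
N(rest) = Σ N(rest − s) over sources s of rest; N(one piece) = 1:
  size 1 → [4]=1  [5]=1
  size 2 → [2,4]=1  [3,5]=1  [4,5]=2
  size 3 → [1,2,4]=1  [2,4,5]=3  [3,4,5]=3
  size 4 → [1,2,4,5]=4  [2,3,4,5]=6
  first=0(j) contributes 10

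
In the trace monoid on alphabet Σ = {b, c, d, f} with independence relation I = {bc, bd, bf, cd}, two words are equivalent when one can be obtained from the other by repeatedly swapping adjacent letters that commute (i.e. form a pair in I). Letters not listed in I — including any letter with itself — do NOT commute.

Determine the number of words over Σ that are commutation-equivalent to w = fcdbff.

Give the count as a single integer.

12

piece 0:f — minimal
piece 1:c rests on {0:f}
piece 2:d rests on {0:f}
piece 3:b — minimal
piece 4:f rests on {1:c, 2:d}
piece 5:f rests on {4:f}
minimal pieces: {0:f, 3:b}
ways to finish when only these pieces remain (= sum over removing one remaining piece with nothing left below it):
  1 left: {3}→1  {5}→1
  2 left: {3,5}→2  {4,5}→1
  3 left: {1,4,5}→1  {2,4,5}→1  {3,4,5}→3
  4 left: {1,2,4,5}→2  {1,3,4,5}→4  {2,3,4,5}→4
  placing 0:f first → 10 extensions
  placing 3:b first → 2 extensions
total linear extensions = 12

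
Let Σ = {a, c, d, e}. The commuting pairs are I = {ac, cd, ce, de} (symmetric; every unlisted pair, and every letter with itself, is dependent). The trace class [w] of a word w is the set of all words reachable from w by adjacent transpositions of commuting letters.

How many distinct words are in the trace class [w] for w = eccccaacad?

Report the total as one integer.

252

#0=e has no predecessor
#1=c has no predecessor
#2=c depends on [1:c]
#3=c depends on [2:c]
#4=c depends on [3:c]
#5=a depends on [0:e]
#6=a depends on [5:a]
#7=c depends on [4:c]
#8=a depends on [6:a]
#9=d depends on [8:a]
sources: [0:e, 1:c]
N(rest) = Σ N(rest − s) over sources s of rest; N(one piece) = 1:
  size 1 → [7]=1  [9]=1
  size 2 → [4,7]=1  [7,9]=2  [8,9]=1
  size 3 → [3,4,7]=1  [4,7,9]=3  [6,8,9]=1  [7,8,9]=3
  size 4 → [2,3,4,7]=1  [3,4,7,9]=4  [4,7,8,9]=6  [5,6,8,9]=1  [6,7,8,9]=4
  size 5 → [0,5,6,8,9]=1  [1,2,3,4,7]=1  [2,3,4,7,9]=5  [3,4,7,8,9]=10  [4,6,7,8,9]=10  [5,6,7,8,9]=5
  size 6 → [0,5,6,7,8,9]=6  [1,2,3,4,7,9]=6  [2,3,4,7,8,9]=15  [3,4,6,7,8,9]=20  [4,5,6,7,8,9]=15
  size 7 → [0,4,5,6,7,8,9]=21  [1,2,3,4,7,8,9]=21  [2,3,4,6,7,8,9]=35  [3,4,5,6,7,8,9]=35
  size 8 → [0,3,4,5,6,7,8,9]=56  [1,2,3,4,6,7,8,9]=56  [2,3,4,5,6,7,8,9]=70
  first=0(e) contributes 126
  first=1(c) contributes 126
|[w]| = 252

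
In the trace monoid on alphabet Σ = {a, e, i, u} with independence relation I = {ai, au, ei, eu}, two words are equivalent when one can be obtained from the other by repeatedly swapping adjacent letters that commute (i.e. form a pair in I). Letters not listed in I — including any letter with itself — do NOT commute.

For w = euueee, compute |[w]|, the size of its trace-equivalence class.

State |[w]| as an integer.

drop 0:e onto floor
drop 1:u onto floor
drop 2:u onto {1:u}
drop 3:e onto {0:e}
drop 4:e onto {3:e}
drop 5:e onto {4:e}
ground layer = {0:e, 1:u}
drop-orders for the pieces not yet dropped (sum over which currently-grounded one goes next):
  1 to go: {2} 1  {5} 1
  2 to go: {1,2} 1  {2,5} 2  {4,5} 1
  3 to go: {1,2,5} 3  {2,4,5} 3  {3,4,5} 1
  4 to go: {0,3,4,5} 1  {1,2,4,5} 6  {2,3,4,5} 4
  if 0:e drops first: 10 orders
  if 1:u drops first: 5 orders
heap linearizations: 15

15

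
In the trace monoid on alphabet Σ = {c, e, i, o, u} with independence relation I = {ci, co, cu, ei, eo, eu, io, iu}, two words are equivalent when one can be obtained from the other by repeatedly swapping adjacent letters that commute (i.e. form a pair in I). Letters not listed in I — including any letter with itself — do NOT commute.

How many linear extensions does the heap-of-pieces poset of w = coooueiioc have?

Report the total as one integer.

piece 0:c — minimal
piece 1:o — minimal
piece 2:o rests on {1:o}
piece 3:o rests on {2:o}
piece 4:u rests on {3:o}
piece 5:e rests on {0:c}
piece 6:i — minimal
piece 7:i rests on {6:i}
piece 8:o rests on {4:u}
piece 9:c rests on {5:e}
minimal pieces: {0:c, 1:o, 6:i}
ways to finish when only these pieces remain (= sum over removing one remaining piece with nothing left below it):
  1 left: {7}→1  {8}→1  {9}→1
  2 left: {4,8}→1  {5,9}→1  {6,7}→1  {7,8}→2  {7,9}→2  {8,9}→2
  3 left: {0,5,9}→1  {3,4,8}→1  {4,7,8}→3  {4,8,9}→3  {5,7,9}→3  {5,8,9}→3  {6,7,8}→3  {6,7,9}→3  {7,8,9}→6
  4 left: {0,5,7,9}→4  {0,5,8,9}→4  {2,3,4,8}→1  {3,4,7,8}→4  {3,4,8,9}→4  {4,5,8,9}→6  {4,6,7,8}→6  {4,7,8,9}→12  {5,6,7,9}→6  {5,7,8,9}→12  {6,7,8,9}→12
  5 left: {0,4,5,8,9}→10  {0,5,6,7,9}→10  {0,5,7,8,9}→20  {1,2,3,4,8}→1  {2,3,4,7,8}→5  {2,3,4,8,9}→5  {3,4,5,8,9}→10  {3,4,6,7,8}→10  {3,4,7,8,9}→20  {4,5,7,8,9}→30  {4,6,7,8,9}→30  {5,6,7,8,9}→30
  6 left: {0,3,4,5,8,9}→20  {0,4,5,7,8,9}→60  {0,5,6,7,8,9}→60  {1,2,3,4,7,8}→6  {1,2,3,4,8,9}→6  {2,3,4,5,8,9}→15  {2,3,4,6,7,8}→15  {2,3,4,7,8,9}→30  {3,4,5,7,8,9}→60  {3,4,6,7,8,9}→60  {4,5,6,7,8,9}→90
  7 left: {0,2,3,4,5,8,9}→35  {0,3,4,5,7,8,9}→140  {0,4,5,6,7,8,9}→210  {1,2,3,4,5,8,9}→21  {1,2,3,4,6,7,8}→21  {1,2,3,4,7,8,9}→42  {2,3,4,5,7,8,9}→105  {2,3,4,6,7,8,9}→105  {3,4,5,6,7,8,9}→210
  8 left: {0,1,2,3,4,5,8,9}→56  {0,2,3,4,5,7,8,9}→280  {0,3,4,5,6,7,8,9}→560  {1,2,3,4,5,7,8,9}→168  {1,2,3,4,6,7,8,9}→168  {2,3,4,5,6,7,8,9}→420
  placing 0:c first → 756 extensions
  placing 1:o first → 1260 extensions
  placing 6:i first → 504 extensions
total linear extensions = 2520

2520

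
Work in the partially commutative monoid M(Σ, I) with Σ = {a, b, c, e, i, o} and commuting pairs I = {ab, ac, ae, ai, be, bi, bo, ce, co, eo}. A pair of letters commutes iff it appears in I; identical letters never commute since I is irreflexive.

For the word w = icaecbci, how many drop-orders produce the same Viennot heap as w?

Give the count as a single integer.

0(i) covers ∅
1(c) covers 0:i
2(a) covers ∅
3(e) covers 0:i
4(c) covers 1:c
5(b) covers 4:c
6(c) covers 5:b
7(i) covers 3:e, 6:c
floor of heap: 0:i, 2:a
completions by unplaced set U, small U first (add the entries for U minus each lowest piece of U):
  |U|=1: {2}:1  {7}:1
  |U|=2: {2,7}:2  {3,7}:1  {6,7}:1
  |U|=3: {2,3,7}:3  {2,6,7}:3  {3,6,7}:2  {5,6,7}:1
  |U|=4: {2,3,6,7}:8  {2,5,6,7}:4  {3,5,6,7}:3  {4,5,6,7}:1
  |U|=5: {1,4,5,6,7}:1  {2,3,5,6,7}:15  {2,4,5,6,7}:5  {3,4,5,6,7}:4
  |U|=6: {1,2,4,5,6,7}:6  {1,3,4,5,6,7}:5  {2,3,4,5,6,7}:24
  start at 0(i): 35
  start at 2(a): 5
sum over floor = 40

40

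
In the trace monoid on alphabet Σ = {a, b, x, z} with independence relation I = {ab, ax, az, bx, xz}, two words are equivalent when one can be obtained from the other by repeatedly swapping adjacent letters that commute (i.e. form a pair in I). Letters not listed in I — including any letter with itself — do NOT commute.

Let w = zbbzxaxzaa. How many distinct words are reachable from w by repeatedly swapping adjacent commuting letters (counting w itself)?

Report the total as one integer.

2520

piece 0:z — minimal
piece 1:b rests on {0:z}
piece 2:b rests on {1:b}
piece 3:z rests on {2:b}
piece 4:x — minimal
piece 5:a — minimal
piece 6:x rests on {4:x}
piece 7:z rests on {3:z}
piece 8:a rests on {5:a}
piece 9:a rests on {8:a}
minimal pieces: {0:z, 4:x, 5:a}
ways to finish when only these pieces remain (= sum over removing one remaining piece with nothing left below it):
  1 left: {6}→1  {7}→1  {9}→1
  2 left: {3,7}→1  {4,6}→1  {6,7}→2  {6,9}→2  {7,9}→2  {8,9}→1
  3 left: {2,3,7}→1  {3,6,7}→3  {3,7,9}→3  {4,6,7}→3  {4,6,9}→3  {5,8,9}→1  {6,7,9}→6  {6,8,9}→3  {7,8,9}→3
  4 left: {1,2,3,7}→1  {2,3,6,7}→4  {2,3,7,9}→4  {3,4,6,7}→6  {3,6,7,9}→12  {3,7,8,9}→6  {4,6,7,9}→12  {4,6,8,9}→6  {5,6,8,9}→4  {5,7,8,9}→4  {6,7,8,9}→12
  5 left: {0,1,2,3,7}→1  {1,2,3,6,7}→5  {1,2,3,7,9}→5  {2,3,4,6,7}→10  {2,3,6,7,9}→20  {2,3,7,8,9}→10  {3,4,6,7,9}→30  {3,5,7,8,9}→10  {3,6,7,8,9}→30  {4,5,6,8,9}→10  {4,6,7,8,9}→30  {5,6,7,8,9}→20
  6 left: {0,1,2,3,6,7}→6  {0,1,2,3,7,9}→6  {1,2,3,4,6,7}→15  {1,2,3,6,7,9}→30  {1,2,3,7,8,9}→15  {2,3,4,6,7,9}→60  {2,3,5,7,8,9}→20  {2,3,6,7,8,9}→60  {3,4,6,7,8,9}→90  {3,5,6,7,8,9}→60  {4,5,6,7,8,9}→60
  7 left: {0,1,2,3,4,6,7}→21  {0,1,2,3,6,7,9}→42  {0,1,2,3,7,8,9}→21  {1,2,3,4,6,7,9}→105  {1,2,3,5,7,8,9}→35  {1,2,3,6,7,8,9}→105  {2,3,4,6,7,8,9}→210  {2,3,5,6,7,8,9}→140  {3,4,5,6,7,8,9}→210
  8 left: {0,1,2,3,4,6,7,9}→168  {0,1,2,3,5,7,8,9}→56  {0,1,2,3,6,7,8,9}→168  {1,2,3,4,6,7,8,9}→420  {1,2,3,5,6,7,8,9}→280  {2,3,4,5,6,7,8,9}→560
  placing 0:z first → 1260 extensions
  placing 4:x first → 504 extensions
  placing 5:a first → 756 extensions
total linear extensions = 2520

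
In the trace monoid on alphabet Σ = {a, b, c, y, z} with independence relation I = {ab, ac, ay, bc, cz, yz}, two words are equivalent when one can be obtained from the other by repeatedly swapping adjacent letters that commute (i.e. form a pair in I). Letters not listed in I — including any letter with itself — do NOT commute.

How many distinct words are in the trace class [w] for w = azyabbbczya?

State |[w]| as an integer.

piece 0:a — minimal
piece 1:z rests on {0:a}
piece 2:y — minimal
piece 3:a rests on {1:z}
piece 4:b rests on {1:z, 2:y}
piece 5:b rests on {4:b}
piece 6:b rests on {5:b}
piece 7:c rests on {2:y}
piece 8:z rests on {3:a, 6:b}
piece 9:y rests on {6:b, 7:c}
piece 10:a rests on {8:z}
minimal pieces: {0:a, 2:y}
ways to finish when only these pieces remain (= sum over removing one remaining piece with nothing left below it):
  1 left: {9}→1  {10}→1
  2 left: {7,9}→1  {8,10}→1  {9,10}→2
  3 left: {3,8,10}→1  {7,9,10}→3  {8,9,10}→3
  4 left: {3,8,9,10}→4  {6,8,9,10}→3  {7,8,9,10}→6
  5 left: {3,6,8,9,10}→7  {3,7,8,9,10}→10  {5,6,8,9,10}→3  {6,7,8,9,10}→9
  6 left: {3,5,6,8,9,10}→10  {3,6,7,8,9,10}→26  {4,5,6,8,9,10}→3  {5,6,7,8,9,10}→12
  7 left: {3,4,5,6,8,9,10}→13  {3,5,6,7,8,9,10}→48  {4,5,6,7,8,9,10}→15
  8 left: {1,3,4,5,6,8,9,10}→13  {2,4,5,6,7,8,9,10}→15  {3,4,5,6,7,8,9,10}→76
  9 left: {0,1,3,4,5,6,8,9,10}→13  {1,3,4,5,6,7,8,9,10}→89  {2,3,4,5,6,7,8,9,10}→91
  placing 0:a first → 180 extensions
  placing 2:y first → 102 extensions
total linear extensions = 282

282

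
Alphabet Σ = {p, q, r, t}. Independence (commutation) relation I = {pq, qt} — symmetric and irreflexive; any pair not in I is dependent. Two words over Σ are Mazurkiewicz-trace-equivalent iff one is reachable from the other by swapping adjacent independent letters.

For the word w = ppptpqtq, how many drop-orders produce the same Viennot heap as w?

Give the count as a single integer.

#0=p has no predecessor
#1=p depends on [0:p]
#2=p depends on [1:p]
#3=t depends on [2:p]
#4=p depends on [3:t]
#5=q has no predecessor
#6=t depends on [4:p]
#7=q depends on [5:q]
sources: [0:p, 5:q]
N(rest) = Σ N(rest − s) over sources s of rest; N(one piece) = 1:
  size 1 → [6]=1  [7]=1
  size 2 → [4,6]=1  [5,7]=1  [6,7]=2
  size 3 → [3,4,6]=1  [4,6,7]=3  [5,6,7]=3
  size 4 → [2,3,4,6]=1  [3,4,6,7]=4  [4,5,6,7]=6
  size 5 → [1,2,3,4,6]=1  [2,3,4,6,7]=5  [3,4,5,6,7]=10
  size 6 → [0,1,2,3,4,6]=1  [1,2,3,4,6,7]=6  [2,3,4,5,6,7]=15
  first=0(p) contributes 21
  first=5(q) contributes 7
|[w]| = 28

28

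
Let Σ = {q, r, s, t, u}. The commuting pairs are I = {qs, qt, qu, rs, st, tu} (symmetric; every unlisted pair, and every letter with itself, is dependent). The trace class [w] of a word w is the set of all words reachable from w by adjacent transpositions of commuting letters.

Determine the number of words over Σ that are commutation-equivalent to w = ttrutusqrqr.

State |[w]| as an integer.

56

0(t) covers ∅
1(t) covers 0:t
2(r) covers 1:t
3(u) covers 2:r
4(t) covers 2:r
5(u) covers 3:u
6(s) covers 5:u
7(q) covers 2:r
8(r) covers 4:t, 5:u, 7:q
9(q) covers 8:r
10(r) covers 9:q
floor of heap: 0:t
completions by unplaced set U, small U first (add the entries for U minus each lowest piece of U):
  |U|=1: {6}:1  {10}:1
  |U|=2: {6,10}:2  {9,10}:1
  |U|=3: {6,9,10}:3  {8,9,10}:1
  |U|=4: {4,8,9,10}:1  {6,8,9,10}:4  {7,8,9,10}:1
  |U|=5: {4,6,8,9,10}:5  {4,7,8,9,10}:2  {5,6,8,9,10}:4  {6,7,8,9,10}:5
  |U|=6: {3,5,6,8,9,10}:4  {4,5,6,8,9,10}:9  {4,6,7,8,9,10}:12  {5,6,7,8,9,10}:9
  |U|=7: {3,4,5,6,8,9,10}:13  {3,5,6,7,8,9,10}:13  {4,5,6,7,8,9,10}:30
  |U|=8: {3,4,5,6,7,8,9,10}:56
  |U|=9: {2,3,4,5,6,7,8,9,10}:56
  start at 0(t): 56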